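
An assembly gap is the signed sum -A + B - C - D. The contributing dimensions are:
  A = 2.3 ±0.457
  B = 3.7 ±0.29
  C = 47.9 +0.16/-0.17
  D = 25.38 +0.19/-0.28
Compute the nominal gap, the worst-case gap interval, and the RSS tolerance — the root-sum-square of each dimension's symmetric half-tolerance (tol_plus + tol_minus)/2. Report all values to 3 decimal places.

Stack each dimension's contribution:
  -A: nom -2.300 → Σnom=-2.300; wc +0.457/-0.457 → slack +0.457/-0.457; half-tol=0.457, Σhalf²=0.208849
  +B: nom +3.700 → Σnom=1.400; wc +0.290/-0.290 → slack +0.747/-0.747; half-tol=0.290, Σhalf²=0.292949
  -C: nom -47.900 → Σnom=-46.500; wc +0.170/-0.160 → slack +0.917/-0.907; half-tol=0.165, Σhalf²=0.320174
  -D: nom -25.380 → Σnom=-71.880; wc +0.280/-0.190 → slack +1.197/-1.097; half-tol=0.235, Σhalf²=0.375399
Nominal = -71.880. Worst-case = [-71.880 - 1.097, -71.880 + 1.197] = [-72.977, -70.683]. RSS = √0.375399 = 0.613.

nominal=-71.880 wc=[-72.977,-70.683] rss=0.613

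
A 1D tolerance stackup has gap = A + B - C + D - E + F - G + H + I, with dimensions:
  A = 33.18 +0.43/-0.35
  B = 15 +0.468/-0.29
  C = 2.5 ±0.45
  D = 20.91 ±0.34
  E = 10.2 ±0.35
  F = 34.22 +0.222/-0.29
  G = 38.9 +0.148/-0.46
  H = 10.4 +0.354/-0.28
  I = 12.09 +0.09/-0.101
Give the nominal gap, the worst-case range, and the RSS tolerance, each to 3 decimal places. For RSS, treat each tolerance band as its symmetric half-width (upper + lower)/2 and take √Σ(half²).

Stack each dimension's contribution:
  +A: nom +33.180 → Σnom=33.180; wc +0.430/-0.350 → slack +0.430/-0.350; half-tol=0.390, Σhalf²=0.152100
  +B: nom +15.000 → Σnom=48.180; wc +0.468/-0.290 → slack +0.898/-0.640; half-tol=0.379, Σhalf²=0.295741
  -C: nom -2.500 → Σnom=45.680; wc +0.450/-0.450 → slack +1.348/-1.090; half-tol=0.450, Σhalf²=0.498241
  +D: nom +20.910 → Σnom=66.590; wc +0.340/-0.340 → slack +1.688/-1.430; half-tol=0.340, Σhalf²=0.613841
  -E: nom -10.200 → Σnom=56.390; wc +0.350/-0.350 → slack +2.038/-1.780; half-tol=0.350, Σhalf²=0.736341
  +F: nom +34.220 → Σnom=90.610; wc +0.222/-0.290 → slack +2.260/-2.070; half-tol=0.256, Σhalf²=0.801877
  -G: nom -38.900 → Σnom=51.710; wc +0.460/-0.148 → slack +2.720/-2.218; half-tol=0.304, Σhalf²=0.894293
  +H: nom +10.400 → Σnom=62.110; wc +0.354/-0.280 → slack +3.074/-2.498; half-tol=0.317, Σhalf²=0.994782
  +I: nom +12.090 → Σnom=74.200; wc +0.090/-0.101 → slack +3.164/-2.599; half-tol=0.096, Σhalf²=1.003902
Nominal = 74.200. Worst-case = [74.200 - 2.599, 74.200 + 3.164] = [71.601, 77.364]. RSS = √1.003902 = 1.002.

nominal=74.200 wc=[71.601,77.364] rss=1.002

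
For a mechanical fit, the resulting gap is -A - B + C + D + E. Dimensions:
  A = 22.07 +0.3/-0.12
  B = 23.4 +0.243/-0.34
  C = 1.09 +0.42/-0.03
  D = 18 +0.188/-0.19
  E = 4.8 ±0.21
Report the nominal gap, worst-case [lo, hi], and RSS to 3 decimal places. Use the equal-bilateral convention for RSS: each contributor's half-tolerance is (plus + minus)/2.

Stack each dimension's contribution:
  -A: nom -22.070 → Σnom=-22.070; wc +0.120/-0.300 → slack +0.120/-0.300; half-tol=0.210, Σhalf²=0.044100
  -B: nom -23.400 → Σnom=-45.470; wc +0.340/-0.243 → slack +0.460/-0.543; half-tol=0.291, Σhalf²=0.129072
  +C: nom +1.090 → Σnom=-44.380; wc +0.420/-0.030 → slack +0.880/-0.573; half-tol=0.225, Σhalf²=0.179697
  +D: nom +18.000 → Σnom=-26.380; wc +0.188/-0.190 → slack +1.068/-0.763; half-tol=0.189, Σhalf²=0.215418
  +E: nom +4.800 → Σnom=-21.580; wc +0.210/-0.210 → slack +1.278/-0.973; half-tol=0.210, Σhalf²=0.259518
Nominal = -21.580. Worst-case = [-21.580 - 0.973, -21.580 + 1.278] = [-22.553, -20.302]. RSS = √0.259518 = 0.509.

nominal=-21.580 wc=[-22.553,-20.302] rss=0.509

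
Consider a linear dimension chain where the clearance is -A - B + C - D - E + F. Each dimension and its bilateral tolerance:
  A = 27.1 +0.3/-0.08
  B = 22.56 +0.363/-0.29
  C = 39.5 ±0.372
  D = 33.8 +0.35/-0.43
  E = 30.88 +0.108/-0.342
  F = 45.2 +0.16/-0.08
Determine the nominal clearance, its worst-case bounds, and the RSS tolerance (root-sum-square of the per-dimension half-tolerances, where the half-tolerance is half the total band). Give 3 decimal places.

Stack each dimension's contribution:
  -A: nom -27.100 → Σnom=-27.100; wc +0.080/-0.300 → slack +0.080/-0.300; half-tol=0.190, Σhalf²=0.036100
  -B: nom -22.560 → Σnom=-49.660; wc +0.290/-0.363 → slack +0.370/-0.663; half-tol=0.327, Σhalf²=0.142702
  +C: nom +39.500 → Σnom=-10.160; wc +0.372/-0.372 → slack +0.742/-1.035; half-tol=0.372, Σhalf²=0.281086
  -D: nom -33.800 → Σnom=-43.960; wc +0.430/-0.350 → slack +1.172/-1.385; half-tol=0.390, Σhalf²=0.433186
  -E: nom -30.880 → Σnom=-74.840; wc +0.342/-0.108 → slack +1.514/-1.493; half-tol=0.225, Σhalf²=0.483811
  +F: nom +45.200 → Σnom=-29.640; wc +0.160/-0.080 → slack +1.674/-1.573; half-tol=0.120, Σhalf²=0.498211
Nominal = -29.640. Worst-case = [-29.640 - 1.573, -29.640 + 1.674] = [-31.213, -27.966]. RSS = √0.498211 = 0.706.

nominal=-29.640 wc=[-31.213,-27.966] rss=0.706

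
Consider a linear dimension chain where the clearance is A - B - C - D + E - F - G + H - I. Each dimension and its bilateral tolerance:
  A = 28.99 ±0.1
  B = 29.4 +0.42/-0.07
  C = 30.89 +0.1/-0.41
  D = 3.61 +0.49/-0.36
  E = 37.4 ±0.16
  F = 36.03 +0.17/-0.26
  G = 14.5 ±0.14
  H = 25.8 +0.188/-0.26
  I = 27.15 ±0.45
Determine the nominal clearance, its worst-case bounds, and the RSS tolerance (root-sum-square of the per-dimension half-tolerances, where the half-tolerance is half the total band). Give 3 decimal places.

Stack each dimension's contribution:
  +A: nom +28.990 → Σnom=28.990; wc +0.100/-0.100 → slack +0.100/-0.100; half-tol=0.100, Σhalf²=0.010000
  -B: nom -29.400 → Σnom=-0.410; wc +0.070/-0.420 → slack +0.170/-0.520; half-tol=0.245, Σhalf²=0.070025
  -C: nom -30.890 → Σnom=-31.300; wc +0.410/-0.100 → slack +0.580/-0.620; half-tol=0.255, Σhalf²=0.135050
  -D: nom -3.610 → Σnom=-34.910; wc +0.360/-0.490 → slack +0.940/-1.110; half-tol=0.425, Σhalf²=0.315675
  +E: nom +37.400 → Σnom=2.490; wc +0.160/-0.160 → slack +1.100/-1.270; half-tol=0.160, Σhalf²=0.341275
  -F: nom -36.030 → Σnom=-33.540; wc +0.260/-0.170 → slack +1.360/-1.440; half-tol=0.215, Σhalf²=0.387500
  -G: nom -14.500 → Σnom=-48.040; wc +0.140/-0.140 → slack +1.500/-1.580; half-tol=0.140, Σhalf²=0.407100
  +H: nom +25.800 → Σnom=-22.240; wc +0.188/-0.260 → slack +1.688/-1.840; half-tol=0.224, Σhalf²=0.457276
  -I: nom -27.150 → Σnom=-49.390; wc +0.450/-0.450 → slack +2.138/-2.290; half-tol=0.450, Σhalf²=0.659776
Nominal = -49.390. Worst-case = [-49.390 - 2.290, -49.390 + 2.138] = [-51.680, -47.252]. RSS = √0.659776 = 0.812.

nominal=-49.390 wc=[-51.680,-47.252] rss=0.812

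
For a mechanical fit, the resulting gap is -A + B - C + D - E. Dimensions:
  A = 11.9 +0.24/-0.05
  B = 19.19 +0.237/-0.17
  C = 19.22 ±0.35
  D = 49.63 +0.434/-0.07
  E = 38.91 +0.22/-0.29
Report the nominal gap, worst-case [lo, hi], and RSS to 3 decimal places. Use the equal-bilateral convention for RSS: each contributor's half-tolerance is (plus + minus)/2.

Stack each dimension's contribution:
  -A: nom -11.900 → Σnom=-11.900; wc +0.050/-0.240 → slack +0.050/-0.240; half-tol=0.145, Σhalf²=0.021025
  +B: nom +19.190 → Σnom=7.290; wc +0.237/-0.170 → slack +0.287/-0.410; half-tol=0.204, Σhalf²=0.062437
  -C: nom -19.220 → Σnom=-11.930; wc +0.350/-0.350 → slack +0.637/-0.760; half-tol=0.350, Σhalf²=0.184937
  +D: nom +49.630 → Σnom=37.700; wc +0.434/-0.070 → slack +1.071/-0.830; half-tol=0.252, Σhalf²=0.248441
  -E: nom -38.910 → Σnom=-1.210; wc +0.290/-0.220 → slack +1.361/-1.050; half-tol=0.255, Σhalf²=0.313466
Nominal = -1.210. Worst-case = [-1.210 - 1.050, -1.210 + 1.361] = [-2.260, 0.151]. RSS = √0.313466 = 0.560.

nominal=-1.210 wc=[-2.260,0.151] rss=0.560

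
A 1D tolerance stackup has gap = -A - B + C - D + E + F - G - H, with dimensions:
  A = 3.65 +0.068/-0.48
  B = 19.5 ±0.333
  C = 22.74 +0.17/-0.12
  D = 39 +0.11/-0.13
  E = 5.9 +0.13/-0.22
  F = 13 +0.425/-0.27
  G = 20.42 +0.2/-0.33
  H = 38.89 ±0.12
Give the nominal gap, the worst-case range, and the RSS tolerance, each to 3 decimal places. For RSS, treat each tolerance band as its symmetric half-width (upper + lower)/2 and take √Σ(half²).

nominal=-79.820 wc=[-81.261,-77.702] rss=0.676

Stack each dimension's contribution:
  -A: nom -3.650 → Σnom=-3.650; wc +0.480/-0.068 → slack +0.480/-0.068; half-tol=0.274, Σhalf²=0.075076
  -B: nom -19.500 → Σnom=-23.150; wc +0.333/-0.333 → slack +0.813/-0.401; half-tol=0.333, Σhalf²=0.185965
  +C: nom +22.740 → Σnom=-0.410; wc +0.170/-0.120 → slack +0.983/-0.521; half-tol=0.145, Σhalf²=0.206990
  -D: nom -39.000 → Σnom=-39.410; wc +0.130/-0.110 → slack +1.113/-0.631; half-tol=0.120, Σhalf²=0.221390
  +E: nom +5.900 → Σnom=-33.510; wc +0.130/-0.220 → slack +1.243/-0.851; half-tol=0.175, Σhalf²=0.252015
  +F: nom +13.000 → Σnom=-20.510; wc +0.425/-0.270 → slack +1.668/-1.121; half-tol=0.348, Σhalf²=0.372771
  -G: nom -20.420 → Σnom=-40.930; wc +0.330/-0.200 → slack +1.998/-1.321; half-tol=0.265, Σhalf²=0.442996
  -H: nom -38.890 → Σnom=-79.820; wc +0.120/-0.120 → slack +2.118/-1.441; half-tol=0.120, Σhalf²=0.457396
Nominal = -79.820. Worst-case = [-79.820 - 1.441, -79.820 + 2.118] = [-81.261, -77.702]. RSS = √0.457396 = 0.676.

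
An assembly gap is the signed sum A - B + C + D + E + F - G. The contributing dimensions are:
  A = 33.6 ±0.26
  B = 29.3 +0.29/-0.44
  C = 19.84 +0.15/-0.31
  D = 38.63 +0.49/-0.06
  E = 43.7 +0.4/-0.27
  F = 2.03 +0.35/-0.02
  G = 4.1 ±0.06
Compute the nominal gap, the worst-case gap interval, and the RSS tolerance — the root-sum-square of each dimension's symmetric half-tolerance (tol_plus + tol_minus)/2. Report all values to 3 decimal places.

Stack each dimension's contribution:
  +A: nom +33.600 → Σnom=33.600; wc +0.260/-0.260 → slack +0.260/-0.260; half-tol=0.260, Σhalf²=0.067600
  -B: nom -29.300 → Σnom=4.300; wc +0.440/-0.290 → slack +0.700/-0.550; half-tol=0.365, Σhalf²=0.200825
  +C: nom +19.840 → Σnom=24.140; wc +0.150/-0.310 → slack +0.850/-0.860; half-tol=0.230, Σhalf²=0.253725
  +D: nom +38.630 → Σnom=62.770; wc +0.490/-0.060 → slack +1.340/-0.920; half-tol=0.275, Σhalf²=0.329350
  +E: nom +43.700 → Σnom=106.470; wc +0.400/-0.270 → slack +1.740/-1.190; half-tol=0.335, Σhalf²=0.441575
  +F: nom +2.030 → Σnom=108.500; wc +0.350/-0.020 → slack +2.090/-1.210; half-tol=0.185, Σhalf²=0.475800
  -G: nom -4.100 → Σnom=104.400; wc +0.060/-0.060 → slack +2.150/-1.270; half-tol=0.060, Σhalf²=0.479400
Nominal = 104.400. Worst-case = [104.400 - 1.270, 104.400 + 2.150] = [103.130, 106.550]. RSS = √0.479400 = 0.692.

nominal=104.400 wc=[103.130,106.550] rss=0.692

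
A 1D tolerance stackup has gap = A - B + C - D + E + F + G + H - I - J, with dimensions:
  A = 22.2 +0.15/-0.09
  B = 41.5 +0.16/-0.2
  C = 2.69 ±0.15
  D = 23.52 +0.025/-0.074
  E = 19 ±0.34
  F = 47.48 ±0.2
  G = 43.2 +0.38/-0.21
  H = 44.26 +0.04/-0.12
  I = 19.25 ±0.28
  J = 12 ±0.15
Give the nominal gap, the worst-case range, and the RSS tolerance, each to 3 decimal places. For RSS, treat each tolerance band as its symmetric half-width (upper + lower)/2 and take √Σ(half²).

nominal=82.560 wc=[80.835,84.524] rss=0.649

Stack each dimension's contribution:
  +A: nom +22.200 → Σnom=22.200; wc +0.150/-0.090 → slack +0.150/-0.090; half-tol=0.120, Σhalf²=0.014400
  -B: nom -41.500 → Σnom=-19.300; wc +0.200/-0.160 → slack +0.350/-0.250; half-tol=0.180, Σhalf²=0.046800
  +C: nom +2.690 → Σnom=-16.610; wc +0.150/-0.150 → slack +0.500/-0.400; half-tol=0.150, Σhalf²=0.069300
  -D: nom -23.520 → Σnom=-40.130; wc +0.074/-0.025 → slack +0.574/-0.425; half-tol=0.050, Σhalf²=0.071750
  +E: nom +19.000 → Σnom=-21.130; wc +0.340/-0.340 → slack +0.914/-0.765; half-tol=0.340, Σhalf²=0.187350
  +F: nom +47.480 → Σnom=26.350; wc +0.200/-0.200 → slack +1.114/-0.965; half-tol=0.200, Σhalf²=0.227350
  +G: nom +43.200 → Σnom=69.550; wc +0.380/-0.210 → slack +1.494/-1.175; half-tol=0.295, Σhalf²=0.314375
  +H: nom +44.260 → Σnom=113.810; wc +0.040/-0.120 → slack +1.534/-1.295; half-tol=0.080, Σhalf²=0.320775
  -I: nom -19.250 → Σnom=94.560; wc +0.280/-0.280 → slack +1.814/-1.575; half-tol=0.280, Σhalf²=0.399175
  -J: nom -12.000 → Σnom=82.560; wc +0.150/-0.150 → slack +1.964/-1.725; half-tol=0.150, Σhalf²=0.421675
Nominal = 82.560. Worst-case = [82.560 - 1.725, 82.560 + 1.964] = [80.835, 84.524]. RSS = √0.421675 = 0.649.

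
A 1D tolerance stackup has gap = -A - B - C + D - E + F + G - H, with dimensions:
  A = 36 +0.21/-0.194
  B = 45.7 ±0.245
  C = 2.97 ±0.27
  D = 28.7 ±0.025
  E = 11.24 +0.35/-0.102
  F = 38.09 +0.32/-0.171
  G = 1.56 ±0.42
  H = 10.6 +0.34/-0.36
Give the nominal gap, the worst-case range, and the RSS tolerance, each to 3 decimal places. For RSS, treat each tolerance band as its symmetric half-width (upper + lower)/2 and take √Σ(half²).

nominal=-38.160 wc=[-40.191,-36.224] rss=0.765

Stack each dimension's contribution:
  -A: nom -36.000 → Σnom=-36.000; wc +0.194/-0.210 → slack +0.194/-0.210; half-tol=0.202, Σhalf²=0.040804
  -B: nom -45.700 → Σnom=-81.700; wc +0.245/-0.245 → slack +0.439/-0.455; half-tol=0.245, Σhalf²=0.100829
  -C: nom -2.970 → Σnom=-84.670; wc +0.270/-0.270 → slack +0.709/-0.725; half-tol=0.270, Σhalf²=0.173729
  +D: nom +28.700 → Σnom=-55.970; wc +0.025/-0.025 → slack +0.734/-0.750; half-tol=0.025, Σhalf²=0.174354
  -E: nom -11.240 → Σnom=-67.210; wc +0.102/-0.350 → slack +0.836/-1.100; half-tol=0.226, Σhalf²=0.225430
  +F: nom +38.090 → Σnom=-29.120; wc +0.320/-0.171 → slack +1.156/-1.271; half-tol=0.245, Σhalf²=0.285700
  +G: nom +1.560 → Σnom=-27.560; wc +0.420/-0.420 → slack +1.576/-1.691; half-tol=0.420, Σhalf²=0.462100
  -H: nom -10.600 → Σnom=-38.160; wc +0.360/-0.340 → slack +1.936/-2.031; half-tol=0.350, Σhalf²=0.584600
Nominal = -38.160. Worst-case = [-38.160 - 2.031, -38.160 + 1.936] = [-40.191, -36.224]. RSS = √0.584600 = 0.765.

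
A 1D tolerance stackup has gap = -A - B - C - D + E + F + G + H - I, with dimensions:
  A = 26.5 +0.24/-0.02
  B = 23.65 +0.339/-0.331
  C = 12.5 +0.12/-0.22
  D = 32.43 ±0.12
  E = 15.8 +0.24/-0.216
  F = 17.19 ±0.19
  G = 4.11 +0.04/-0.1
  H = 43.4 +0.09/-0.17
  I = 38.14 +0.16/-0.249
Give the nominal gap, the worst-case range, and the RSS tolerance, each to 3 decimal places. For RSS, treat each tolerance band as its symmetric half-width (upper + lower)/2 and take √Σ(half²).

nominal=-52.720 wc=[-54.375,-51.220] rss=0.569

Stack each dimension's contribution:
  -A: nom -26.500 → Σnom=-26.500; wc +0.020/-0.240 → slack +0.020/-0.240; half-tol=0.130, Σhalf²=0.016900
  -B: nom -23.650 → Σnom=-50.150; wc +0.331/-0.339 → slack +0.351/-0.579; half-tol=0.335, Σhalf²=0.129125
  -C: nom -12.500 → Σnom=-62.650; wc +0.220/-0.120 → slack +0.571/-0.699; half-tol=0.170, Σhalf²=0.158025
  -D: nom -32.430 → Σnom=-95.080; wc +0.120/-0.120 → slack +0.691/-0.819; half-tol=0.120, Σhalf²=0.172425
  +E: nom +15.800 → Σnom=-79.280; wc +0.240/-0.216 → slack +0.931/-1.035; half-tol=0.228, Σhalf²=0.224409
  +F: nom +17.190 → Σnom=-62.090; wc +0.190/-0.190 → slack +1.121/-1.225; half-tol=0.190, Σhalf²=0.260509
  +G: nom +4.110 → Σnom=-57.980; wc +0.040/-0.100 → slack +1.161/-1.325; half-tol=0.070, Σhalf²=0.265409
  +H: nom +43.400 → Σnom=-14.580; wc +0.090/-0.170 → slack +1.251/-1.495; half-tol=0.130, Σhalf²=0.282309
  -I: nom -38.140 → Σnom=-52.720; wc +0.249/-0.160 → slack +1.500/-1.655; half-tol=0.205, Σhalf²=0.324129
Nominal = -52.720. Worst-case = [-52.720 - 1.655, -52.720 + 1.500] = [-54.375, -51.220]. RSS = √0.324129 = 0.569.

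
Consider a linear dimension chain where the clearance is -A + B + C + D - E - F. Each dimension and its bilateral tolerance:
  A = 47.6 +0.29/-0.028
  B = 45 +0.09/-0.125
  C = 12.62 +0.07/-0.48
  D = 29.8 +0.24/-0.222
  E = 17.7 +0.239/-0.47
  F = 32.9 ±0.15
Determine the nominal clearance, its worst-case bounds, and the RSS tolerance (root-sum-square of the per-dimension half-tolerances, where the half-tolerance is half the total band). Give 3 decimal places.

Stack each dimension's contribution:
  -A: nom -47.600 → Σnom=-47.600; wc +0.028/-0.290 → slack +0.028/-0.290; half-tol=0.159, Σhalf²=0.025281
  +B: nom +45.000 → Σnom=-2.600; wc +0.090/-0.125 → slack +0.118/-0.415; half-tol=0.107, Σhalf²=0.036837
  +C: nom +12.620 → Σnom=10.020; wc +0.070/-0.480 → slack +0.188/-0.895; half-tol=0.275, Σhalf²=0.112462
  +D: nom +29.800 → Σnom=39.820; wc +0.240/-0.222 → slack +0.428/-1.117; half-tol=0.231, Σhalf²=0.165823
  -E: nom -17.700 → Σnom=22.120; wc +0.470/-0.239 → slack +0.898/-1.356; half-tol=0.354, Σhalf²=0.291493
  -F: nom -32.900 → Σnom=-10.780; wc +0.150/-0.150 → slack +1.048/-1.506; half-tol=0.150, Σhalf²=0.313993
Nominal = -10.780. Worst-case = [-10.780 - 1.506, -10.780 + 1.048] = [-12.286, -9.732]. RSS = √0.313993 = 0.560.

nominal=-10.780 wc=[-12.286,-9.732] rss=0.560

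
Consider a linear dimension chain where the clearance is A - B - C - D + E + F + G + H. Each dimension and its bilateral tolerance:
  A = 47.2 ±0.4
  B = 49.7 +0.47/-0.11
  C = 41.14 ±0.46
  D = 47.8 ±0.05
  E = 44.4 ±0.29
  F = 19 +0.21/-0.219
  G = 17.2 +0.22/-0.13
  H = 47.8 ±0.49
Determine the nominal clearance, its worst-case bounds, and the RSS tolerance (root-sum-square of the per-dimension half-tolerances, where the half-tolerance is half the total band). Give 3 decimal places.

Stack each dimension's contribution:
  +A: nom +47.200 → Σnom=47.200; wc +0.400/-0.400 → slack +0.400/-0.400; half-tol=0.400, Σhalf²=0.160000
  -B: nom -49.700 → Σnom=-2.500; wc +0.110/-0.470 → slack +0.510/-0.870; half-tol=0.290, Σhalf²=0.244100
  -C: nom -41.140 → Σnom=-43.640; wc +0.460/-0.460 → slack +0.970/-1.330; half-tol=0.460, Σhalf²=0.455700
  -D: nom -47.800 → Σnom=-91.440; wc +0.050/-0.050 → slack +1.020/-1.380; half-tol=0.050, Σhalf²=0.458200
  +E: nom +44.400 → Σnom=-47.040; wc +0.290/-0.290 → slack +1.310/-1.670; half-tol=0.290, Σhalf²=0.542300
  +F: nom +19.000 → Σnom=-28.040; wc +0.210/-0.219 → slack +1.520/-1.889; half-tol=0.214, Σhalf²=0.588310
  +G: nom +17.200 → Σnom=-10.840; wc +0.220/-0.130 → slack +1.740/-2.019; half-tol=0.175, Σhalf²=0.618935
  +H: nom +47.800 → Σnom=36.960; wc +0.490/-0.490 → slack +2.230/-2.509; half-tol=0.490, Σhalf²=0.859035
Nominal = 36.960. Worst-case = [36.960 - 2.509, 36.960 + 2.230] = [34.451, 39.190]. RSS = √0.859035 = 0.927.

nominal=36.960 wc=[34.451,39.190] rss=0.927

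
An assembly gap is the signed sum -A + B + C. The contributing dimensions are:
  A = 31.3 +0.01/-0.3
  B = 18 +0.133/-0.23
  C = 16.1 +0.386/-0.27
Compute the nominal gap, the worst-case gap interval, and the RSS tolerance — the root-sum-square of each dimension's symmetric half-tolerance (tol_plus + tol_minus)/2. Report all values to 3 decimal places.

nominal=2.800 wc=[2.290,3.619] rss=0.406

Stack each dimension's contribution:
  -A: nom -31.300 → Σnom=-31.300; wc +0.300/-0.010 → slack +0.300/-0.010; half-tol=0.155, Σhalf²=0.024025
  +B: nom +18.000 → Σnom=-13.300; wc +0.133/-0.230 → slack +0.433/-0.240; half-tol=0.181, Σhalf²=0.056967
  +C: nom +16.100 → Σnom=2.800; wc +0.386/-0.270 → slack +0.819/-0.510; half-tol=0.328, Σhalf²=0.164551
Nominal = 2.800. Worst-case = [2.800 - 0.510, 2.800 + 0.819] = [2.290, 3.619]. RSS = √0.164551 = 0.406.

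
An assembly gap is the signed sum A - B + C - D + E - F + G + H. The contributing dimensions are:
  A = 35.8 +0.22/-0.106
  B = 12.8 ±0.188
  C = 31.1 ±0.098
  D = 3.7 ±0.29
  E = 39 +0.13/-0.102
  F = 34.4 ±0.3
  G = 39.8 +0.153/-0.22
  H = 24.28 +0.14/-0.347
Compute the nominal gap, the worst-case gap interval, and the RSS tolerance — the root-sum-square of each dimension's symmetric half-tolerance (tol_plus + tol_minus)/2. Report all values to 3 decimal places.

nominal=119.080 wc=[117.429,120.599] rss=0.594

Stack each dimension's contribution:
  +A: nom +35.800 → Σnom=35.800; wc +0.220/-0.106 → slack +0.220/-0.106; half-tol=0.163, Σhalf²=0.026569
  -B: nom -12.800 → Σnom=23.000; wc +0.188/-0.188 → slack +0.408/-0.294; half-tol=0.188, Σhalf²=0.061913
  +C: nom +31.100 → Σnom=54.100; wc +0.098/-0.098 → slack +0.506/-0.392; half-tol=0.098, Σhalf²=0.071517
  -D: nom -3.700 → Σnom=50.400; wc +0.290/-0.290 → slack +0.796/-0.682; half-tol=0.290, Σhalf²=0.155617
  +E: nom +39.000 → Σnom=89.400; wc +0.130/-0.102 → slack +0.926/-0.784; half-tol=0.116, Σhalf²=0.169073
  -F: nom -34.400 → Σnom=55.000; wc +0.300/-0.300 → slack +1.226/-1.084; half-tol=0.300, Σhalf²=0.259073
  +G: nom +39.800 → Σnom=94.800; wc +0.153/-0.220 → slack +1.379/-1.304; half-tol=0.186, Σhalf²=0.293855
  +H: nom +24.280 → Σnom=119.080; wc +0.140/-0.347 → slack +1.519/-1.651; half-tol=0.243, Σhalf²=0.353148
Nominal = 119.080. Worst-case = [119.080 - 1.651, 119.080 + 1.519] = [117.429, 120.599]. RSS = √0.353148 = 0.594.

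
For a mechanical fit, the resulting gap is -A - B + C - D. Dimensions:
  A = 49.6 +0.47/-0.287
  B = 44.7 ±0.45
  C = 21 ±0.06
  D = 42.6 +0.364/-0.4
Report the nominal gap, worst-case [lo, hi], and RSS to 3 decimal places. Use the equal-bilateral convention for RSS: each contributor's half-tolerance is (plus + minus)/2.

nominal=-115.900 wc=[-117.244,-114.703] rss=0.704

Stack each dimension's contribution:
  -A: nom -49.600 → Σnom=-49.600; wc +0.287/-0.470 → slack +0.287/-0.470; half-tol=0.378, Σhalf²=0.143262
  -B: nom -44.700 → Σnom=-94.300; wc +0.450/-0.450 → slack +0.737/-0.920; half-tol=0.450, Σhalf²=0.345762
  +C: nom +21.000 → Σnom=-73.300; wc +0.060/-0.060 → slack +0.797/-0.980; half-tol=0.060, Σhalf²=0.349362
  -D: nom -42.600 → Σnom=-115.900; wc +0.400/-0.364 → slack +1.197/-1.344; half-tol=0.382, Σhalf²=0.495286
Nominal = -115.900. Worst-case = [-115.900 - 1.344, -115.900 + 1.197] = [-117.244, -114.703]. RSS = √0.495286 = 0.704.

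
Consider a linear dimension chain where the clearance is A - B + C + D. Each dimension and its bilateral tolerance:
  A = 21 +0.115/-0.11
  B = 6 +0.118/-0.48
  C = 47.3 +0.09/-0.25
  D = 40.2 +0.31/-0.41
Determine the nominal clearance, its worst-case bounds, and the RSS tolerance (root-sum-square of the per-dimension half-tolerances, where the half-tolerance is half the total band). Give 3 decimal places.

nominal=102.500 wc=[101.612,103.495] rss=0.510

Stack each dimension's contribution:
  +A: nom +21.000 → Σnom=21.000; wc +0.115/-0.110 → slack +0.115/-0.110; half-tol=0.113, Σhalf²=0.012656
  -B: nom -6.000 → Σnom=15.000; wc +0.480/-0.118 → slack +0.595/-0.228; half-tol=0.299, Σhalf²=0.102057
  +C: nom +47.300 → Σnom=62.300; wc +0.090/-0.250 → slack +0.685/-0.478; half-tol=0.170, Σhalf²=0.130957
  +D: nom +40.200 → Σnom=102.500; wc +0.310/-0.410 → slack +0.995/-0.888; half-tol=0.360, Σhalf²=0.260557
Nominal = 102.500. Worst-case = [102.500 - 0.888, 102.500 + 0.995] = [101.612, 103.495]. RSS = √0.260557 = 0.510.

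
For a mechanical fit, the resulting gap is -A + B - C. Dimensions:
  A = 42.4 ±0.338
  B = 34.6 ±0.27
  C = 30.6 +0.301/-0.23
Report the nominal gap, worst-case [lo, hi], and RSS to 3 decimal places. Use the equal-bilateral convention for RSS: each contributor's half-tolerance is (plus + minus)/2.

nominal=-38.400 wc=[-39.309,-37.562] rss=0.508

Stack each dimension's contribution:
  -A: nom -42.400 → Σnom=-42.400; wc +0.338/-0.338 → slack +0.338/-0.338; half-tol=0.338, Σhalf²=0.114244
  +B: nom +34.600 → Σnom=-7.800; wc +0.270/-0.270 → slack +0.608/-0.608; half-tol=0.270, Σhalf²=0.187144
  -C: nom -30.600 → Σnom=-38.400; wc +0.230/-0.301 → slack +0.838/-0.909; half-tol=0.266, Σhalf²=0.257634
Nominal = -38.400. Worst-case = [-38.400 - 0.909, -38.400 + 0.838] = [-39.309, -37.562]. RSS = √0.257634 = 0.508.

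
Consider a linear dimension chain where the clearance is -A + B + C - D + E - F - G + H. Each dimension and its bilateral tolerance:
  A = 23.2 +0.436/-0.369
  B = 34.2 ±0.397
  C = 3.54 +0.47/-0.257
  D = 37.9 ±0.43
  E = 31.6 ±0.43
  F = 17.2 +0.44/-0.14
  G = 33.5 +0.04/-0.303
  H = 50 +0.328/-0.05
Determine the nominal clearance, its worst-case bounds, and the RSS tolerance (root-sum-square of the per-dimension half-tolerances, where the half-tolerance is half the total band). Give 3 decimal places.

nominal=7.540 wc=[5.060,10.407] rss=0.985

Stack each dimension's contribution:
  -A: nom -23.200 → Σnom=-23.200; wc +0.369/-0.436 → slack +0.369/-0.436; half-tol=0.402, Σhalf²=0.162006
  +B: nom +34.200 → Σnom=11.000; wc +0.397/-0.397 → slack +0.766/-0.833; half-tol=0.397, Σhalf²=0.319615
  +C: nom +3.540 → Σnom=14.540; wc +0.470/-0.257 → slack +1.236/-1.090; half-tol=0.363, Σhalf²=0.451747
  -D: nom -37.900 → Σnom=-23.360; wc +0.430/-0.430 → slack +1.666/-1.520; half-tol=0.430, Σhalf²=0.636647
  +E: nom +31.600 → Σnom=8.240; wc +0.430/-0.430 → slack +2.096/-1.950; half-tol=0.430, Σhalf²=0.821547
  -F: nom -17.200 → Σnom=-8.960; wc +0.140/-0.440 → slack +2.236/-2.390; half-tol=0.290, Σhalf²=0.905647
  -G: nom -33.500 → Σnom=-42.460; wc +0.303/-0.040 → slack +2.539/-2.430; half-tol=0.171, Σhalf²=0.935060
  +H: nom +50.000 → Σnom=7.540; wc +0.328/-0.050 → slack +2.867/-2.480; half-tol=0.189, Σhalf²=0.970781
Nominal = 7.540. Worst-case = [7.540 - 2.480, 7.540 + 2.867] = [5.060, 10.407]. RSS = √0.970781 = 0.985.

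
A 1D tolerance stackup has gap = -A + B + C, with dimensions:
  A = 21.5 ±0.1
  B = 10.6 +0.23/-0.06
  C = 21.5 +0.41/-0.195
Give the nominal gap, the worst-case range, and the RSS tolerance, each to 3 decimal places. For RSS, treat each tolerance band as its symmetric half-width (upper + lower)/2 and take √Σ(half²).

Stack each dimension's contribution:
  -A: nom -21.500 → Σnom=-21.500; wc +0.100/-0.100 → slack +0.100/-0.100; half-tol=0.100, Σhalf²=0.010000
  +B: nom +10.600 → Σnom=-10.900; wc +0.230/-0.060 → slack +0.330/-0.160; half-tol=0.145, Σhalf²=0.031025
  +C: nom +21.500 → Σnom=10.600; wc +0.410/-0.195 → slack +0.740/-0.355; half-tol=0.302, Σhalf²=0.122531
Nominal = 10.600. Worst-case = [10.600 - 0.355, 10.600 + 0.740] = [10.245, 11.340]. RSS = √0.122531 = 0.350.

nominal=10.600 wc=[10.245,11.340] rss=0.350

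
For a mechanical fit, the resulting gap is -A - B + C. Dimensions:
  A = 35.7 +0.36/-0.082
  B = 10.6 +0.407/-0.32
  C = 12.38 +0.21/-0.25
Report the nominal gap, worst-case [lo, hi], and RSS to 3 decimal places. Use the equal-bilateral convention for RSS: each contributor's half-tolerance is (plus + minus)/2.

Stack each dimension's contribution:
  -A: nom -35.700 → Σnom=-35.700; wc +0.082/-0.360 → slack +0.082/-0.360; half-tol=0.221, Σhalf²=0.048841
  -B: nom -10.600 → Σnom=-46.300; wc +0.320/-0.407 → slack +0.402/-0.767; half-tol=0.363, Σhalf²=0.180973
  +C: nom +12.380 → Σnom=-33.920; wc +0.210/-0.250 → slack +0.612/-1.017; half-tol=0.230, Σhalf²=0.233873
Nominal = -33.920. Worst-case = [-33.920 - 1.017, -33.920 + 0.612] = [-34.937, -33.308]. RSS = √0.233873 = 0.484.

nominal=-33.920 wc=[-34.937,-33.308] rss=0.484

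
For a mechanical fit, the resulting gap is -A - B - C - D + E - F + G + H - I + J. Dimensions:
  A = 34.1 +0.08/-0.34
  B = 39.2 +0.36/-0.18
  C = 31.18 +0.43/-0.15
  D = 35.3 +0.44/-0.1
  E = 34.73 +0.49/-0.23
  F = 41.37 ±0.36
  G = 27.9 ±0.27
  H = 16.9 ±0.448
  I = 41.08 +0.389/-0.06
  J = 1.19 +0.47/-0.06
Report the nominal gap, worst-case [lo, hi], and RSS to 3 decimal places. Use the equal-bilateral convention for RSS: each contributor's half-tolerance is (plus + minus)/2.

Stack each dimension's contribution:
  -A: nom -34.100 → Σnom=-34.100; wc +0.340/-0.080 → slack +0.340/-0.080; half-tol=0.210, Σhalf²=0.044100
  -B: nom -39.200 → Σnom=-73.300; wc +0.180/-0.360 → slack +0.520/-0.440; half-tol=0.270, Σhalf²=0.117000
  -C: nom -31.180 → Σnom=-104.480; wc +0.150/-0.430 → slack +0.670/-0.870; half-tol=0.290, Σhalf²=0.201100
  -D: nom -35.300 → Σnom=-139.780; wc +0.100/-0.440 → slack +0.770/-1.310; half-tol=0.270, Σhalf²=0.274000
  +E: nom +34.730 → Σnom=-105.050; wc +0.490/-0.230 → slack +1.260/-1.540; half-tol=0.360, Σhalf²=0.403600
  -F: nom -41.370 → Σnom=-146.420; wc +0.360/-0.360 → slack +1.620/-1.900; half-tol=0.360, Σhalf²=0.533200
  +G: nom +27.900 → Σnom=-118.520; wc +0.270/-0.270 → slack +1.890/-2.170; half-tol=0.270, Σhalf²=0.606100
  +H: nom +16.900 → Σnom=-101.620; wc +0.448/-0.448 → slack +2.338/-2.618; half-tol=0.448, Σhalf²=0.806804
  -I: nom -41.080 → Σnom=-142.700; wc +0.060/-0.389 → slack +2.398/-3.007; half-tol=0.225, Σhalf²=0.857204
  +J: nom +1.190 → Σnom=-141.510; wc +0.470/-0.060 → slack +2.868/-3.067; half-tol=0.265, Σhalf²=0.927429
Nominal = -141.510. Worst-case = [-141.510 - 3.067, -141.510 + 2.868] = [-144.577, -138.642]. RSS = √0.927429 = 0.963.

nominal=-141.510 wc=[-144.577,-138.642] rss=0.963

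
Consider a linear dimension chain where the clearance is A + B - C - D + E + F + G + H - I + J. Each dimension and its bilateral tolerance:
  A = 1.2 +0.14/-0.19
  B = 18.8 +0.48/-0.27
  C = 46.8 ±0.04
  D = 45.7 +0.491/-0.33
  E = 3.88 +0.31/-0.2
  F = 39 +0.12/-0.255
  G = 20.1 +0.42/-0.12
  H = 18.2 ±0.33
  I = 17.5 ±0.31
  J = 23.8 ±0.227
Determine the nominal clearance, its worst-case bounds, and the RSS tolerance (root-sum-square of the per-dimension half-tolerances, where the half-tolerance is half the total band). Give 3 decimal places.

nominal=14.980 wc=[12.547,17.687] rss=0.876

Stack each dimension's contribution:
  +A: nom +1.200 → Σnom=1.200; wc +0.140/-0.190 → slack +0.140/-0.190; half-tol=0.165, Σhalf²=0.027225
  +B: nom +18.800 → Σnom=20.000; wc +0.480/-0.270 → slack +0.620/-0.460; half-tol=0.375, Σhalf²=0.167850
  -C: nom -46.800 → Σnom=-26.800; wc +0.040/-0.040 → slack +0.660/-0.500; half-tol=0.040, Σhalf²=0.169450
  -D: nom -45.700 → Σnom=-72.500; wc +0.330/-0.491 → slack +0.990/-0.991; half-tol=0.410, Σhalf²=0.337960
  +E: nom +3.880 → Σnom=-68.620; wc +0.310/-0.200 → slack +1.300/-1.191; half-tol=0.255, Σhalf²=0.402985
  +F: nom +39.000 → Σnom=-29.620; wc +0.120/-0.255 → slack +1.420/-1.446; half-tol=0.188, Σhalf²=0.438141
  +G: nom +20.100 → Σnom=-9.520; wc +0.420/-0.120 → slack +1.840/-1.566; half-tol=0.270, Σhalf²=0.511041
  +H: nom +18.200 → Σnom=8.680; wc +0.330/-0.330 → slack +2.170/-1.896; half-tol=0.330, Σhalf²=0.619941
  -I: nom -17.500 → Σnom=-8.820; wc +0.310/-0.310 → slack +2.480/-2.206; half-tol=0.310, Σhalf²=0.716041
  +J: nom +23.800 → Σnom=14.980; wc +0.227/-0.227 → slack +2.707/-2.433; half-tol=0.227, Σhalf²=0.767570
Nominal = 14.980. Worst-case = [14.980 - 2.433, 14.980 + 2.707] = [12.547, 17.687]. RSS = √0.767570 = 0.876.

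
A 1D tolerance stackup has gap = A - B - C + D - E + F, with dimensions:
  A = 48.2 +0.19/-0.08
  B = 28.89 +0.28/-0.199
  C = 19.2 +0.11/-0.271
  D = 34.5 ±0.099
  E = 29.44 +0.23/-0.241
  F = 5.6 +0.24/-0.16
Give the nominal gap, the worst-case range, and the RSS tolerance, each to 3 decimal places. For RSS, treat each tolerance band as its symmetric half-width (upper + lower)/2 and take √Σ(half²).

nominal=10.770 wc=[9.811,12.010] rss=0.466

Stack each dimension's contribution:
  +A: nom +48.200 → Σnom=48.200; wc +0.190/-0.080 → slack +0.190/-0.080; half-tol=0.135, Σhalf²=0.018225
  -B: nom -28.890 → Σnom=19.310; wc +0.199/-0.280 → slack +0.389/-0.360; half-tol=0.240, Σhalf²=0.075585
  -C: nom -19.200 → Σnom=0.110; wc +0.271/-0.110 → slack +0.660/-0.470; half-tol=0.191, Σhalf²=0.111876
  +D: nom +34.500 → Σnom=34.610; wc +0.099/-0.099 → slack +0.759/-0.569; half-tol=0.099, Σhalf²=0.121677
  -E: nom -29.440 → Σnom=5.170; wc +0.241/-0.230 → slack +1.000/-0.799; half-tol=0.235, Σhalf²=0.177137
  +F: nom +5.600 → Σnom=10.770; wc +0.240/-0.160 → slack +1.240/-0.959; half-tol=0.200, Σhalf²=0.217137
Nominal = 10.770. Worst-case = [10.770 - 0.959, 10.770 + 1.240] = [9.811, 12.010]. RSS = √0.217137 = 0.466.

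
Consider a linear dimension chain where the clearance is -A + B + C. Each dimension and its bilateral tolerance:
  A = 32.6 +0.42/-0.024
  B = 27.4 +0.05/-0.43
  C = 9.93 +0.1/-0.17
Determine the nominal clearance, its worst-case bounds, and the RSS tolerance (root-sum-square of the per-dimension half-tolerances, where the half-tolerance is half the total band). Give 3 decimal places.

nominal=4.730 wc=[3.710,4.904] rss=0.354

Stack each dimension's contribution:
  -A: nom -32.600 → Σnom=-32.600; wc +0.024/-0.420 → slack +0.024/-0.420; half-tol=0.222, Σhalf²=0.049284
  +B: nom +27.400 → Σnom=-5.200; wc +0.050/-0.430 → slack +0.074/-0.850; half-tol=0.240, Σhalf²=0.106884
  +C: nom +9.930 → Σnom=4.730; wc +0.100/-0.170 → slack +0.174/-1.020; half-tol=0.135, Σhalf²=0.125109
Nominal = 4.730. Worst-case = [4.730 - 1.020, 4.730 + 0.174] = [3.710, 4.904]. RSS = √0.125109 = 0.354.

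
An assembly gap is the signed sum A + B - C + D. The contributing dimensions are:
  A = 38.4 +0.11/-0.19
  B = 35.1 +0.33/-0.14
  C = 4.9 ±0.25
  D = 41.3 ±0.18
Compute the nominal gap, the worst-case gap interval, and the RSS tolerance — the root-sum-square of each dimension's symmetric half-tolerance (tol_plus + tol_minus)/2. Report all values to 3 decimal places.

nominal=109.900 wc=[109.140,110.770] rss=0.415

Stack each dimension's contribution:
  +A: nom +38.400 → Σnom=38.400; wc +0.110/-0.190 → slack +0.110/-0.190; half-tol=0.150, Σhalf²=0.022500
  +B: nom +35.100 → Σnom=73.500; wc +0.330/-0.140 → slack +0.440/-0.330; half-tol=0.235, Σhalf²=0.077725
  -C: nom -4.900 → Σnom=68.600; wc +0.250/-0.250 → slack +0.690/-0.580; half-tol=0.250, Σhalf²=0.140225
  +D: nom +41.300 → Σnom=109.900; wc +0.180/-0.180 → slack +0.870/-0.760; half-tol=0.180, Σhalf²=0.172625
Nominal = 109.900. Worst-case = [109.900 - 0.760, 109.900 + 0.870] = [109.140, 110.770]. RSS = √0.172625 = 0.415.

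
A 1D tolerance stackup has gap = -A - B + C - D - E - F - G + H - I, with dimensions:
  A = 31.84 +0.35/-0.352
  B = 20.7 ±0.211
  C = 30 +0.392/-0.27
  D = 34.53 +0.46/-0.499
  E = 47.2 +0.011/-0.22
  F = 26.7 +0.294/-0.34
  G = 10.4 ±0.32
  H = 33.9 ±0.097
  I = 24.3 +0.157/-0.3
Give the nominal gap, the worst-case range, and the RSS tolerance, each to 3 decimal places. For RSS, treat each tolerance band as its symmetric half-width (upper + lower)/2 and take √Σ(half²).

Stack each dimension's contribution:
  -A: nom -31.840 → Σnom=-31.840; wc +0.352/-0.350 → slack +0.352/-0.350; half-tol=0.351, Σhalf²=0.123201
  -B: nom -20.700 → Σnom=-52.540; wc +0.211/-0.211 → slack +0.563/-0.561; half-tol=0.211, Σhalf²=0.167722
  +C: nom +30.000 → Σnom=-22.540; wc +0.392/-0.270 → slack +0.955/-0.831; half-tol=0.331, Σhalf²=0.277283
  -D: nom -34.530 → Σnom=-57.070; wc +0.499/-0.460 → slack +1.454/-1.291; half-tol=0.480, Σhalf²=0.507203
  -E: nom -47.200 → Σnom=-104.270; wc +0.220/-0.011 → slack +1.674/-1.302; half-tol=0.116, Σhalf²=0.520544
  -F: nom -26.700 → Σnom=-130.970; wc +0.340/-0.294 → slack +2.014/-1.596; half-tol=0.317, Σhalf²=0.621033
  -G: nom -10.400 → Σnom=-141.370; wc +0.320/-0.320 → slack +2.334/-1.916; half-tol=0.320, Σhalf²=0.723433
  +H: nom +33.900 → Σnom=-107.470; wc +0.097/-0.097 → slack +2.431/-2.013; half-tol=0.097, Σhalf²=0.732842
  -I: nom -24.300 → Σnom=-131.770; wc +0.300/-0.157 → slack +2.731/-2.170; half-tol=0.228, Σhalf²=0.785054
Nominal = -131.770. Worst-case = [-131.770 - 2.170, -131.770 + 2.731] = [-133.940, -129.039]. RSS = √0.785054 = 0.886.

nominal=-131.770 wc=[-133.940,-129.039] rss=0.886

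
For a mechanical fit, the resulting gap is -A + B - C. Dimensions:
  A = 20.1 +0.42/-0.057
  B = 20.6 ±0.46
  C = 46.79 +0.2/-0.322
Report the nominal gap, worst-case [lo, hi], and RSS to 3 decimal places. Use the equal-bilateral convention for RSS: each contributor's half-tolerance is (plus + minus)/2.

Stack each dimension's contribution:
  -A: nom -20.100 → Σnom=-20.100; wc +0.057/-0.420 → slack +0.057/-0.420; half-tol=0.238, Σhalf²=0.056882
  +B: nom +20.600 → Σnom=0.500; wc +0.460/-0.460 → slack +0.517/-0.880; half-tol=0.460, Σhalf²=0.268482
  -C: nom -46.790 → Σnom=-46.290; wc +0.322/-0.200 → slack +0.839/-1.080; half-tol=0.261, Σhalf²=0.336603
Nominal = -46.290. Worst-case = [-46.290 - 1.080, -46.290 + 0.839] = [-47.370, -45.451]. RSS = √0.336603 = 0.580.

nominal=-46.290 wc=[-47.370,-45.451] rss=0.580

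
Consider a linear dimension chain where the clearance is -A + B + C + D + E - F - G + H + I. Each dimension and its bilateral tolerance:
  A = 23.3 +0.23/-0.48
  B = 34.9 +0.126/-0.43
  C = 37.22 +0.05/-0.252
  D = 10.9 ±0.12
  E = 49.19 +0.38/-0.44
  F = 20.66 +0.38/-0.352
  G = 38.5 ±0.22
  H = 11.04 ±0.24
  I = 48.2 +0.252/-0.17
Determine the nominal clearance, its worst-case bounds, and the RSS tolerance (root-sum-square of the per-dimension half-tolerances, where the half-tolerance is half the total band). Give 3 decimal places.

nominal=108.990 wc=[106.508,111.210] rss=0.833

Stack each dimension's contribution:
  -A: nom -23.300 → Σnom=-23.300; wc +0.480/-0.230 → slack +0.480/-0.230; half-tol=0.355, Σhalf²=0.126025
  +B: nom +34.900 → Σnom=11.600; wc +0.126/-0.430 → slack +0.606/-0.660; half-tol=0.278, Σhalf²=0.203309
  +C: nom +37.220 → Σnom=48.820; wc +0.050/-0.252 → slack +0.656/-0.912; half-tol=0.151, Σhalf²=0.226110
  +D: nom +10.900 → Σnom=59.720; wc +0.120/-0.120 → slack +0.776/-1.032; half-tol=0.120, Σhalf²=0.240510
  +E: nom +49.190 → Σnom=108.910; wc +0.380/-0.440 → slack +1.156/-1.472; half-tol=0.410, Σhalf²=0.408610
  -F: nom -20.660 → Σnom=88.250; wc +0.352/-0.380 → slack +1.508/-1.852; half-tol=0.366, Σhalf²=0.542566
  -G: nom -38.500 → Σnom=49.750; wc +0.220/-0.220 → slack +1.728/-2.072; half-tol=0.220, Σhalf²=0.590966
  +H: nom +11.040 → Σnom=60.790; wc +0.240/-0.240 → slack +1.968/-2.312; half-tol=0.240, Σhalf²=0.648566
  +I: nom +48.200 → Σnom=108.990; wc +0.252/-0.170 → slack +2.220/-2.482; half-tol=0.211, Σhalf²=0.693087
Nominal = 108.990. Worst-case = [108.990 - 2.482, 108.990 + 2.220] = [106.508, 111.210]. RSS = √0.693087 = 0.833.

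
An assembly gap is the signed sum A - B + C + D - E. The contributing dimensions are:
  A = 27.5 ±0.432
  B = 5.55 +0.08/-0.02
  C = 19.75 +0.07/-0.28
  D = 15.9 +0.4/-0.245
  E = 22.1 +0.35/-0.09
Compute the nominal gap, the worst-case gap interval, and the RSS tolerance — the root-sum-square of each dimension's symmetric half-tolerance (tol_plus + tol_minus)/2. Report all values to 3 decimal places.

Stack each dimension's contribution:
  +A: nom +27.500 → Σnom=27.500; wc +0.432/-0.432 → slack +0.432/-0.432; half-tol=0.432, Σhalf²=0.186624
  -B: nom -5.550 → Σnom=21.950; wc +0.020/-0.080 → slack +0.452/-0.512; half-tol=0.050, Σhalf²=0.189124
  +C: nom +19.750 → Σnom=41.700; wc +0.070/-0.280 → slack +0.522/-0.792; half-tol=0.175, Σhalf²=0.219749
  +D: nom +15.900 → Σnom=57.600; wc +0.400/-0.245 → slack +0.922/-1.037; half-tol=0.323, Σhalf²=0.323755
  -E: nom -22.100 → Σnom=35.500; wc +0.090/-0.350 → slack +1.012/-1.387; half-tol=0.220, Σhalf²=0.372155
Nominal = 35.500. Worst-case = [35.500 - 1.387, 35.500 + 1.012] = [34.113, 36.512]. RSS = √0.372155 = 0.610.

nominal=35.500 wc=[34.113,36.512] rss=0.610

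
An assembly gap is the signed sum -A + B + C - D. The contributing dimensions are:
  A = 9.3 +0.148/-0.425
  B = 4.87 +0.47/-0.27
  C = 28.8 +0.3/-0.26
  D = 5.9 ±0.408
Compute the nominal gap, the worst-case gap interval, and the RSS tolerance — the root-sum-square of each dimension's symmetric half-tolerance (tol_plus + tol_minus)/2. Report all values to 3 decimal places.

nominal=18.470 wc=[17.384,20.073] rss=0.681

Stack each dimension's contribution:
  -A: nom -9.300 → Σnom=-9.300; wc +0.425/-0.148 → slack +0.425/-0.148; half-tol=0.286, Σhalf²=0.082082
  +B: nom +4.870 → Σnom=-4.430; wc +0.470/-0.270 → slack +0.895/-0.418; half-tol=0.370, Σhalf²=0.218982
  +C: nom +28.800 → Σnom=24.370; wc +0.300/-0.260 → slack +1.195/-0.678; half-tol=0.280, Σhalf²=0.297382
  -D: nom -5.900 → Σnom=18.470; wc +0.408/-0.408 → slack +1.603/-1.086; half-tol=0.408, Σhalf²=0.463846
Nominal = 18.470. Worst-case = [18.470 - 1.086, 18.470 + 1.603] = [17.384, 20.073]. RSS = √0.463846 = 0.681.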